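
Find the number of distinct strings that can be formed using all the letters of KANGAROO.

The 8 letters of KANGAROO have repeats: A appearing twice and O appearing twice.
Dividing 8! = 40320 by 2!·2! = 4 for the repeated letters gives 10080.

10080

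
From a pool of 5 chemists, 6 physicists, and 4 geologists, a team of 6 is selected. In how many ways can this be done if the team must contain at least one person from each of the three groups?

With no constraint there are C(15,6) = 5005 possible selections.
Selections missing a whole group: no chemists → C(10,6) = 210; no physicists → C(9,6) = 84; no geologists → C(11,6) = 462.
Add back selections omitting two groups (i.e. drawn from a single group): C(5,6) + C(6,6) + C(4,6) = 1.
By inclusion–exclusion: 5005 − 756 + 1 = 4250.

4250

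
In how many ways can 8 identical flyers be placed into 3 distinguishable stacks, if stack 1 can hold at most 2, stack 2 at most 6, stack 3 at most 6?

18

By stars and bars, unrestricted non-negative solutions to x_1+…+x_3 = 8 number C(8+2,2) = 45.
Subtract solutions that violate a single cap (substitute x_i' = x_i − (cap_i+1)): x_1 ≥ 3 gives C(7,2) = 21; x_2 ≥ 7 gives C(3,2) = 3; x_3 ≥ 7 gives C(3,2) = 3. Together 27.
No two caps can be exceeded simultaneously, so the pair terms are all 0.
By inclusion–exclusion the count is 45 − 27 + 0 = 18.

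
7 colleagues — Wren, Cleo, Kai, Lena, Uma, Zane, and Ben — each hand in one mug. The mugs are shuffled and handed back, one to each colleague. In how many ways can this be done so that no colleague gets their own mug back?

Let Aᵢ be the assignments in which colleague i gets their own mug. We want the size of the complement of A₁∪…∪A_7.
By inclusion–exclusion this is Σ_{j=0}^{7} (−1)^j C(7,j)·(7−j)!.
Computing: 5040 − 5040 + 2520 − 840 + 210 − 42 + 7 − 1 = 1854.

1854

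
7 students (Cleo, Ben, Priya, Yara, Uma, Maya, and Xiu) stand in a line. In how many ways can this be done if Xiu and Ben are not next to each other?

3600

Of the 7! = 5040 arrangements, those with Xiu and Ben adjacent number 2 × 6! = 1440 (treat the pair as a block with 2 internal orders).
Complementary counting: 5040 − 1440 = 3600.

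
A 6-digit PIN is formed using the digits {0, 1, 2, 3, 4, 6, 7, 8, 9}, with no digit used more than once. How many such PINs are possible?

60480

With no repetition, fill the 6 digits in order: 9 choices, then 8, down to 4.
That product is 9 × 8 × 7 × 6 × 5 × 4 = 60480.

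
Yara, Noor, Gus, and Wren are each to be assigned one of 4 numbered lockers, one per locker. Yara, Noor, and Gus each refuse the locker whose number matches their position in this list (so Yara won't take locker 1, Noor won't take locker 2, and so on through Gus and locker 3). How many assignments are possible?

Let Aᵢ (for i ∈ {1, 2, 3}) be the placements that put person i in their forbidden locker. Any j of these fix j positions, leaving (4−j)! ways to fill the rest, and there are C(3,j) ways to pick which j.
By inclusion–exclusion, the number of valid placements is Σ_{j=0}^{3} (−1)^j C(3,j)·(4−j)!.
Computing: 24 − 18 + 6 − 1 = 11.

11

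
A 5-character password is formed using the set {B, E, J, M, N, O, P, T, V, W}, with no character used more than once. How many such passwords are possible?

30240

Choose and order 5 of the 10 symbols: the first character has 10 options, the next 9, and so on down to 6.
That product is 10 × 9 × 8 × 7 × 6 = 30240.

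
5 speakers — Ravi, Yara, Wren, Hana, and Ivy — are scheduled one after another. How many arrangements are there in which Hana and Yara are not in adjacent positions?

72

Of the 5! = 120 arrangements, those with Hana and Yara adjacent number 2 × 4! = 48 (treat the pair as a block with 2 internal orders).
Complementary counting: 120 − 48 = 72.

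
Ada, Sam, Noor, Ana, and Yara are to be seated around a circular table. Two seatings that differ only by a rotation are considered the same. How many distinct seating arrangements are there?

Around a circle, 5 distinct people have 5!/5 = (4)! = 24 rotationally distinct seatings.

24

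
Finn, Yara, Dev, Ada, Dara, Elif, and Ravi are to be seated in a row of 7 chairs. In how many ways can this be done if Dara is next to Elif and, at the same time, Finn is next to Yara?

Treat {Dara,Elif} as one block (2 orders) and {Finn,Yara} as another (2 orders).
That leaves 5 units to arrange: 2 × 2 × 5! = 4 × 120 = 480.

480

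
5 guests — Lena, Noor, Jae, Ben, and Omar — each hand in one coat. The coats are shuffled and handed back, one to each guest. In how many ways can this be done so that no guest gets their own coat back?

44

This is the derangement count D_5: permutations of 5 items with no fixed point.
By inclusion–exclusion this is Σ_{j=0}^{5} (−1)^j C(5,j)·(5−j)!.
Computing: 120 − 120 + 60 − 20 + 5 − 1 = 44.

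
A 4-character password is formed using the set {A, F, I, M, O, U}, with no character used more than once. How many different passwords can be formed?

Choose and order 4 of the 6 symbols: the first character has 6 options, the next 5, then 4, 3.
That product is 6 × 5 × 4 × 3 = 360.

360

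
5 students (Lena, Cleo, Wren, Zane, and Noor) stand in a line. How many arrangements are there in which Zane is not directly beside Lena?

72

There are 5! = 120 arrangements in all. If Zane and Lena are adjacent, merging them into one block gives 2·(4)! = 48 arrangements.
So 120 − 48 = 72 arrangements keep them apart.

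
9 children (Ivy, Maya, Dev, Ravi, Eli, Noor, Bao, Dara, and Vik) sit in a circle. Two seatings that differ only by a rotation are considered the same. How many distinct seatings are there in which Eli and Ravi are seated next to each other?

10080

Glue Eli and Ravi into a block (2 internal orders). Seating 8 units around a circle gives (7)! arrangements.
So 2 × (7)! = 2 × 5040 = 10080.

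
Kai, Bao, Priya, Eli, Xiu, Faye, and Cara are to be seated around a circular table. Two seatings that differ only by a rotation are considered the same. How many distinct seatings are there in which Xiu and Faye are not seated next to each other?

Without the restriction there are (6)! = 720 seatings.
Those with Xiu next to Faye: fuse the pair into one unit and seat 6 units around a circle — 2·(5)! = 240.
Subtracting, 720 − 240 = 480.

480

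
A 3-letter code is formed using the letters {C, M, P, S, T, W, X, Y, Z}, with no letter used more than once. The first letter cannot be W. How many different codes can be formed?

448

The first letter has 9−1 = 8 choices (anything except W).
The remaining 2 letters are filled from the other 8 symbols without repetition: 8 × 7 = 56.
Total: 8 × 56 = 448.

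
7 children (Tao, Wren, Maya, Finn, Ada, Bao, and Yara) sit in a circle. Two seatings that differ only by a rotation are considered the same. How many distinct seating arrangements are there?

720

Seat Tao anywhere (absorbing the rotational symmetry), then permute the other 6: (6)! = 720.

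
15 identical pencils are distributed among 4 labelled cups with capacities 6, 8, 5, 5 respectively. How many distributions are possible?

Ignoring the caps, the number of non-negative solutions to x_1+…+x_4 = 15 is C(18,3) = 816.
Subtract solutions that violate a single cap (substitute x_i' = x_i − (cap_i+1)): x_1 ≥ 7 gives C(11,3) = 165; x_2 ≥ 9 gives C(9,3) = 84; x_3 ≥ 6 gives C(12,3) = 220; x_4 ≥ 6 gives C(12,3) = 220. Together 689.
Add back pairs where two caps are both exceeded: 0 + 10 + 10 + 1 + 1 + 20 = 42.
By inclusion–exclusion the count is 816 − 689 + 42 = 169.

169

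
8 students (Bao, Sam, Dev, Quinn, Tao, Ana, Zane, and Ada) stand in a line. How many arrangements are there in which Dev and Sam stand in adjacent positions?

10080

Treat {Dev, Sam} as a single unit. There are 7 units to order, and the pair itself can be ordered 2 ways.
That gives 2 × 7! = 2 × 5040 = 10080.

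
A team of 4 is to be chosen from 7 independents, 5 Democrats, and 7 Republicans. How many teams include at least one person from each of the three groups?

1960

Unrestricted: C(19,4) = 3876 ways to pick any 4 of the 19.
Selections missing a whole group: no independents → C(12,4) = 495; no Democrats → C(14,4) = 1001; no Republicans → C(12,4) = 495.
Add back selections omitting two groups (i.e. drawn from a single group): C(7,4) + C(5,4) + C(7,4) = 75.
By inclusion–exclusion: 3876 − 1991 + 75 = 1960.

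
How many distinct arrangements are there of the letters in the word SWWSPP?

90

Letter multiplicities in SWWSPP: P×2, S×2, W×2.
Dividing 6! = 720 by 2!·2!·2! = 8 for the repeated letters gives 90.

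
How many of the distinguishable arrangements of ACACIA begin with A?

30

Fix A in the first position and arrange the remaining 5 letters.
Those 5 letters have A appearing twice and C appearing twice, giving (5)!/(2!·2!) = 30.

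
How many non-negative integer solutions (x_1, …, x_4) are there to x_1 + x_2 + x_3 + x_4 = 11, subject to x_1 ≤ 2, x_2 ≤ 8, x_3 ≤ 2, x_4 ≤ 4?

35

Ignoring the caps, the number of non-negative solutions to x_1+…+x_4 = 11 is C(14,3) = 364.
Subtract solutions that violate a single cap (substitute x_i' = x_i − (cap_i+1)): x_1 ≥ 3 gives C(11,3) = 165; x_2 ≥ 9 gives C(5,3) = 10; x_3 ≥ 3 gives C(11,3) = 165; x_4 ≥ 5 gives C(9,3) = 84. Together 424.
Add back pairs where two caps are both exceeded: 0 + 56 + 20 + 0 + 0 + 20 = 96.
Subtract triples: 0 + 0 + 1 + 0 = 1.
By inclusion–exclusion the count is 364 − 424 + 96 − 1 = 35.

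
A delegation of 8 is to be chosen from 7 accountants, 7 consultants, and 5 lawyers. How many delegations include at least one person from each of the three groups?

71589

Total 8-person selections from all 19: C(19,8) = 75582.
Selections missing a whole group: no accountants → C(12,8) = 495; no consultants → C(12,8) = 495; no lawyers → C(14,8) = 3003.
Add back selections omitting two groups (i.e. drawn from a single group): C(7,8) + C(7,8) + C(5,8) = 0.
By inclusion–exclusion: 75582 − 3993 + 0 = 71589.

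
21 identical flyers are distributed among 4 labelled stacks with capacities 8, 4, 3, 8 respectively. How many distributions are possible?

10

By stars and bars, unrestricted non-negative solutions to x_1+…+x_4 = 21 number C(21+3,3) = 2024.
Subtract solutions that violate a single cap (substitute x_i' = x_i − (cap_i+1)): x_1 ≥ 9 gives C(15,3) = 455; x_2 ≥ 5 gives C(19,3) = 969; x_3 ≥ 4 gives C(20,3) = 1140; x_4 ≥ 9 gives C(15,3) = 455. Together 3019.
Add back pairs where two caps are both exceeded: 120 + 165 + 20 + 455 + 120 + 165 = 1045.
Subtract triples: 20 + 0 + 0 + 20 = 40.
By inclusion–exclusion the count is 2024 − 3019 + 1045 − 40 = 10.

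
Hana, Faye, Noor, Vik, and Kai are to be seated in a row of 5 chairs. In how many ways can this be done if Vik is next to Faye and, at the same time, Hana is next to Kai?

Treat {Vik,Faye} as one block (2 orders) and {Hana,Kai} as another (2 orders).
That leaves 3 units to arrange: 2 × 2 × 3! = 4 × 6 = 24.

24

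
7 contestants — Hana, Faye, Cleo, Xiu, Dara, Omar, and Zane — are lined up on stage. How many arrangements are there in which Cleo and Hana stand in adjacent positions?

1440

Glue Cleo and Hana into one block (2 internal orders), leaving 6 units to arrange in a row.
So the count is 2·(6)! = 1440.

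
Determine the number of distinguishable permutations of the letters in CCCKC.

CCCKC has 5 letters with C appearing 4 times.
So there are 5! / (4!) = 5 distinguishable arrangements.

5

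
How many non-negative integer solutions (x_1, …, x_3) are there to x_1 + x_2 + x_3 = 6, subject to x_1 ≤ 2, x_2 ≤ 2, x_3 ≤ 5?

Without the upper bounds there are C(8,2) = 28 ways to split 6 among 3 variables.
Subtract solutions that violate a single cap (substitute x_i' = x_i − (cap_i+1)): x_1 ≥ 3 gives C(5,2) = 10; x_2 ≥ 3 gives C(5,2) = 10; x_3 ≥ 6 gives C(2,2) = 1. Together 21.
Add back pairs where two caps are both exceeded: 1 + 0 + 0 = 1.
By inclusion–exclusion the count is 28 − 21 + 1 = 8.

8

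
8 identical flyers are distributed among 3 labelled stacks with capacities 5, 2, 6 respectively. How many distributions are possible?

By stars and bars, unrestricted non-negative solutions to x_1+…+x_3 = 8 number C(8+2,2) = 45.
Subtract solutions that violate a single cap (substitute x_i' = x_i − (cap_i+1)): x_1 ≥ 6 gives C(4,2) = 6; x_2 ≥ 3 gives C(7,2) = 21; x_3 ≥ 7 gives C(3,2) = 3. Together 30.
No two caps can be exceeded simultaneously, so the pair terms are all 0.
By inclusion–exclusion the count is 45 − 30 + 0 = 15.

15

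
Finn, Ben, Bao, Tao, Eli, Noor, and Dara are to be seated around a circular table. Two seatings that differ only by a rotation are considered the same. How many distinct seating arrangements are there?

720

Around a circle, 7 distinct people have 7!/7 = (6)! = 720 rotationally distinct seatings.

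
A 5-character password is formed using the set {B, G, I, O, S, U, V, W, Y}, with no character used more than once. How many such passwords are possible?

15120

With no repetition, fill the 5 characters in order: 9 choices, then 8, down to 5.
That product is 9 × 8 × 7 × 6 × 5 = 15120.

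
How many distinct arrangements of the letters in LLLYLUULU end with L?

Fix L in the last position and arrange the remaining 8 letters.
Those 8 letters have L appearing 4 times and U appearing 3 times, giving (8)!/(4!·3!) = 280.

280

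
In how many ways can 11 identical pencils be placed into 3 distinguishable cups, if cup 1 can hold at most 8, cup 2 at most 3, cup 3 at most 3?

10

Ignoring the caps, the number of non-negative solutions to x_1+…+x_3 = 11 is C(13,2) = 78.
Subtract solutions that violate a single cap (substitute x_i' = x_i − (cap_i+1)): x_1 ≥ 9 gives C(4,2) = 6; x_2 ≥ 4 gives C(9,2) = 36; x_3 ≥ 4 gives C(9,2) = 36. Together 78.
Add back pairs where two caps are both exceeded: 0 + 0 + 10 = 10.
By inclusion–exclusion the count is 78 − 78 + 10 = 10.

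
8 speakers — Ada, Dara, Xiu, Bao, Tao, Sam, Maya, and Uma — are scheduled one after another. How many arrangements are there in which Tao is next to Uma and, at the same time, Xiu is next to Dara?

2880

Treat {Tao,Uma} as one block (2 orders) and {Xiu,Dara} as another (2 orders).
That leaves 6 units to arrange: 2 × 2 × 6! = 4 × 720 = 2880.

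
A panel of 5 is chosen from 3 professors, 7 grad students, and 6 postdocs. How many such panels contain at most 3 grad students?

Split by how many grad students are chosen (0 through 3).
Sum: C(7,0)·C(9,5) + C(7,1)·C(9,4) + C(7,2)·C(9,3) + C(7,3)·C(9,2) = 126 + 882 + 1764 + 1260 = 4032.

4032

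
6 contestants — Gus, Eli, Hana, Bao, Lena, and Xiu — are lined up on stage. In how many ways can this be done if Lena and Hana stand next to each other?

240

Treat {Lena, Hana} as a single unit. There are 5 units to order, and the pair itself can be ordered 2 ways.
That gives 2 × 5! = 2 × 120 = 240.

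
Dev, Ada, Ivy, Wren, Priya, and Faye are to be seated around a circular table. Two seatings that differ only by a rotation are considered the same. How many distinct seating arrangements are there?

Seat Dev anywhere (absorbing the rotational symmetry), then permute the other 5: (5)! = 120.

120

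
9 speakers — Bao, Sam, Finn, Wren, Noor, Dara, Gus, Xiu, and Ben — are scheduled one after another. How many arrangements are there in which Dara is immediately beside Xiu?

Treat {Dara, Xiu} as a single unit. There are 8 units to order, and the pair itself can be ordered 2 ways.
So the count is 2·(8)! = 80640.

80640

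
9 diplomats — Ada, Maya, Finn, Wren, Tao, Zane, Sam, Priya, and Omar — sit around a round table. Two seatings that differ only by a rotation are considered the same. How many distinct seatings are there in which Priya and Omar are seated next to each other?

Treat {Priya, Omar} as one unit (2 internal orders) and seat the resulting 8 units around the table: (7)! circular arrangements.
So 2 × (7)! = 2 × 5040 = 10080.

10080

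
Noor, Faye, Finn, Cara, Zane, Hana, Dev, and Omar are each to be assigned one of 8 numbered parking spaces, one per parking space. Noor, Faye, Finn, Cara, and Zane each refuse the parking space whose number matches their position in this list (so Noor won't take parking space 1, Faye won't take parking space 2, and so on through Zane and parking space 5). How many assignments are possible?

Let Aᵢ (for 1 ≤ i ≤ 5) be the placements that put person i in their forbidden parking space. Any j of these fix j positions, leaving (8−j)! ways to fill the rest, and there are C(5,j) ways to pick which j.
By inclusion–exclusion, the number of valid placements is Σ_{j=0}^{5} (−1)^j C(5,j)·(8−j)!.
Computing: 40320 − 25200 + 7200 − 1200 + 120 − 6 = 21234.

21234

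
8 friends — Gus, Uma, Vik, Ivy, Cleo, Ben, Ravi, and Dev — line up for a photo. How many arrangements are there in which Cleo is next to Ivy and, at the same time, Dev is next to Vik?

2880

Treat {Cleo,Ivy} as one block (2 orders) and {Dev,Vik} as another (2 orders).
That leaves 6 units to arrange: 2 × 2 × 6! = 4 × 720 = 2880.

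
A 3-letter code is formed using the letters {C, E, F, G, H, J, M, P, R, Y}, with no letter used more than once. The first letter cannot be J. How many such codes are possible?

The first letter has 10−1 = 9 choices (anything except J).
The remaining 2 letters are filled from the other 9 symbols without repetition: 9 × 8 = 72.
Total: 9 × 72 = 648.

648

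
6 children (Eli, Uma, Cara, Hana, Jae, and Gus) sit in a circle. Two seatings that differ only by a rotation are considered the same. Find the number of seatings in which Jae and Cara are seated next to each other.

48

Treat {Jae, Cara} as one unit (2 internal orders) and seat the resulting 5 units around the table: (4)! circular arrangements.
So 2 × (4)! = 2 × 24 = 48.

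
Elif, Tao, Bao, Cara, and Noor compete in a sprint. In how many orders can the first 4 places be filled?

There are 5 choices for 1st place, 4 for 2nd, and so on down to 2 for position 4.
That gives 5 × 4 × 3 × 2 = 120.

120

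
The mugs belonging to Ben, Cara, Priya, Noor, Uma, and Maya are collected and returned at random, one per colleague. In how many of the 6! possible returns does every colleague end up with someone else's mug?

Count assignments avoiding every fixed point. For any j of the 6 colleagues fixed to their own mug, the other 6−j can be arranged in (6−j)! ways.
By inclusion–exclusion this is Σ_{j=0}^{6} (−1)^j C(6,j)·(6−j)!.
Computing: 720 − 720 + 360 − 120 + 30 − 6 + 1 = 265.

265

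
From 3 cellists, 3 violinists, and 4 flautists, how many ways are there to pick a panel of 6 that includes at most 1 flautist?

25

Split by how many flautists are chosen (0 through 1).
Sum: C(4,0)·C(6,6) + C(4,1)·C(6,5) = 1 + 24 = 25.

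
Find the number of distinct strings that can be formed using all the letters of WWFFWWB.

105

The 7 letters of WWFFWWB have repeats: F appearing twice and W appearing 4 times.
Dividing 7! = 5040 by 4!·2! = 48 for the repeated letters gives 105.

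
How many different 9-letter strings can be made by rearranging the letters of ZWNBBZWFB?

15120

Letter multiplicities in ZWNBBZWFB: B×3, F×1, N×1, W×2, Z×2.
Dividing 9! = 362880 by 3!·2!·2! = 24 for the repeated letters gives 15120.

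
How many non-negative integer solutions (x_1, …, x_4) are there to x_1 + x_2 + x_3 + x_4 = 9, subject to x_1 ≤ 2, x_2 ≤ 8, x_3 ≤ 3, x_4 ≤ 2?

By stars and bars, unrestricted non-negative solutions to x_1+…+x_4 = 9 number C(9+3,3) = 220.
Subtract solutions that violate a single cap (substitute x_i' = x_i − (cap_i+1)): x_1 ≥ 3 gives C(9,3) = 84; x_2 ≥ 9 gives C(3,3) = 1; x_3 ≥ 4 gives C(8,3) = 56; x_4 ≥ 3 gives C(9,3) = 84. Together 225.
Add back pairs where two caps are both exceeded: 0 + 10 + 20 + 0 + 0 + 10 = 40.
By inclusion–exclusion the count is 220 − 225 + 40 = 35.

35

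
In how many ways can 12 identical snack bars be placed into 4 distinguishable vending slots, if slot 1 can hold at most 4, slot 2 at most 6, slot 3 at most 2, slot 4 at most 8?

Without the upper bounds there are C(15,3) = 455 ways to split 12 among 4 vending slots.
Subtract solutions that violate a single cap (substitute x_i' = x_i − (cap_i+1)): x_1 ≥ 5 gives C(10,3) = 120; x_2 ≥ 7 gives C(8,3) = 56; x_3 ≥ 3 gives C(12,3) = 220; x_4 ≥ 9 gives C(6,3) = 20. Together 416.
Add back pairs where two caps are both exceeded: 1 + 35 + 0 + 10 + 0 + 1 = 47.
By inclusion–exclusion the count is 455 − 416 + 47 = 86.

86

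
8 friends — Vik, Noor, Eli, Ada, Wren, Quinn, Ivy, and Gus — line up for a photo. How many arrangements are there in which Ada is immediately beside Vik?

10080

Treat {Ada, Vik} as a single unit. There are 7 units to order, and the pair itself can be ordered 2 ways.
That gives 2 × 7! = 2 × 5040 = 10080.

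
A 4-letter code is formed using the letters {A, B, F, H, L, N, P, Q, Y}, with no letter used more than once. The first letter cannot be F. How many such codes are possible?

2688

The first letter has 9−1 = 8 choices (anything except F).
The remaining 3 letters are filled from the other 8 symbols without repetition: 8 × 7 × 6 = 336.
Total: 8 × 336 = 2688.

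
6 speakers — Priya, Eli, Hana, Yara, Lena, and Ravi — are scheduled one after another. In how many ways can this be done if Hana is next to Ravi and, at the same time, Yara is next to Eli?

96

Treat {Hana,Ravi} as one block (2 orders) and {Yara,Eli} as another (2 orders).
That leaves 4 units to arrange: 2 × 2 × 4! = 4 × 24 = 96.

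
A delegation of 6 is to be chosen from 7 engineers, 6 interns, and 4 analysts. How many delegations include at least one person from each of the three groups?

Unrestricted: C(17,6) = 12376 ways to pick any 6 of the 17.
Selections missing a whole group: no engineers → C(10,6) = 210; no interns → C(11,6) = 462; no analysts → C(13,6) = 1716.
Add back selections omitting two groups (i.e. drawn from a single group): C(7,6) + C(6,6) + C(4,6) = 8.
By inclusion–exclusion: 12376 − 2388 + 8 = 9996.

9996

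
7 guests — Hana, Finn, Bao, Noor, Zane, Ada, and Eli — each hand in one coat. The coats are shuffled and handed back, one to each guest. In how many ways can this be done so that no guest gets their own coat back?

1854

Let Aᵢ be the assignments in which guest i gets their own coat. We want the size of the complement of A₁∪…∪A_7.
By inclusion–exclusion this is Σ_{j=0}^{7} (−1)^j C(7,j)·(7−j)!.
Computing: 5040 − 5040 + 2520 − 840 + 210 − 42 + 7 − 1 = 1854.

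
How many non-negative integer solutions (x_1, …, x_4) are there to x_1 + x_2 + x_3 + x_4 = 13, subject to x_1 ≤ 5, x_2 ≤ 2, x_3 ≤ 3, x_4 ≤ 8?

42

Ignoring the caps, the number of non-negative solutions to x_1+…+x_4 = 13 is C(16,3) = 560.
Subtract solutions that violate a single cap (substitute x_i' = x_i − (cap_i+1)): x_1 ≥ 6 gives C(10,3) = 120; x_2 ≥ 3 gives C(13,3) = 286; x_3 ≥ 4 gives C(12,3) = 220; x_4 ≥ 9 gives C(7,3) = 35. Together 661.
Add back pairs where two caps are both exceeded: 35 + 20 + 0 + 84 + 4 + 1 = 144.
Subtract triples: 1 + 0 + 0 + 0 = 1.
By inclusion–exclusion the count is 560 − 661 + 144 − 1 = 42.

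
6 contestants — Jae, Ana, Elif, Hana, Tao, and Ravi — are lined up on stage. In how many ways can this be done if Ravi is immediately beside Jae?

Place the 4 others and the Ravi-Jae pair as 5 objects in a line; the pair has 2 internal arrangements.
That gives 2 × 5! = 2 × 120 = 240.

240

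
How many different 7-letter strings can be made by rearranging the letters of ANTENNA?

420

Letter multiplicities in ANTENNA: A×2, E×1, N×3, T×1.
The number of distinct arrangements is 7!/(3!·2!) = 5040/12 = 420.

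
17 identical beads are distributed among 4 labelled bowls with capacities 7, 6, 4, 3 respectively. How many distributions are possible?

By stars and bars, unrestricted non-negative solutions to x_1+…+x_4 = 17 number C(17+3,3) = 1140.
Subtract solutions that violate a single cap (substitute x_i' = x_i − (cap_i+1)): x_1 ≥ 8 gives C(12,3) = 220; x_2 ≥ 7 gives C(13,3) = 286; x_3 ≥ 5 gives C(15,3) = 455; x_4 ≥ 4 gives C(16,3) = 560. Together 1521.
Add back pairs where two caps are both exceeded: 10 + 35 + 56 + 56 + 84 + 165 = 406.
Subtract triples: 0 + 0 + 1 + 4 = 5.
By inclusion–exclusion the count is 1140 − 1521 + 406 − 5 = 20.

20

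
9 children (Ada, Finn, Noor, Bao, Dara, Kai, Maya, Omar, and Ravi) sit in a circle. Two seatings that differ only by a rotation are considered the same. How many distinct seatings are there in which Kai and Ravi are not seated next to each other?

30240

Without the restriction there are (8)! = 40320 seatings.
Those with Kai next to Ravi: fuse the pair into one unit and seat 8 units around a circle — 2·(7)! = 10080.
Subtracting, 40320 − 10080 = 30240.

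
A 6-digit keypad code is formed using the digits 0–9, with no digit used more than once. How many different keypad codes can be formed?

151200

This is a permutation of 6 out of 10: P(10,6) = 10!/4!.
10 × 9 × 8 × 7 × 6 × 5 = 151200.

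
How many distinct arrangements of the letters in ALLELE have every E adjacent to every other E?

20

Treat the 2 copies of E as a single block. The multiset to arrange is then {EE, A, L, L, L}, 5 items in all.
That gives (5)!/(3!) = 20 arrangements.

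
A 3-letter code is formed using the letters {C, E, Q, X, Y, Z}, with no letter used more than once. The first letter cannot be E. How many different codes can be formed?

The first letter has 6−1 = 5 choices (anything except E).
The remaining 2 letters are filled from the other 5 symbols without repetition: 5 × 4 = 20.
Total: 5 × 20 = 100.

100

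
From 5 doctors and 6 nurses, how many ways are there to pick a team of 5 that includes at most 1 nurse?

Split by how many nurses are chosen (0 through 1).
Sum: C(6,0)·C(5,5) + C(6,1)·C(5,4) = 1 + 30 = 31.

31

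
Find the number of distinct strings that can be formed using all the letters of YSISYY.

The 6 letters of YSISYY have repeats: S appearing twice and Y appearing 3 times.
The number of distinct arrangements is 6!/(3!·2!) = 720/12 = 60.

60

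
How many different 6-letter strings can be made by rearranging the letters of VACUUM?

VACUUM has 6 letters with U appearing twice.
So there are 6! / (2!) = 360 distinguishable arrangements.

360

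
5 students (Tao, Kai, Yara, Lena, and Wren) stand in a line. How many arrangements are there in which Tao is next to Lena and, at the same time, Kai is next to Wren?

Treat {Tao,Lena} as one block (2 orders) and {Kai,Wren} as another (2 orders).
That leaves 3 units to arrange: 2 × 2 × 3! = 4 × 6 = 24.

24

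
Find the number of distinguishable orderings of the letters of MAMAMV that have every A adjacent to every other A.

Treat the 2 copies of A as a single block. The multiset to arrange is then {AA, M, M, M, V}, 5 items in all.
That gives (5)!/(3!) = 20 arrangements.

20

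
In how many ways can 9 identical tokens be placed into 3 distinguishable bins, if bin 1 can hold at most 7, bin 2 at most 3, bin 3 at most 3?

13

Without the upper bounds there are C(11,2) = 55 ways to split 9 among 3 bins.
Subtract solutions that violate a single cap (substitute x_i' = x_i − (cap_i+1)): x_1 ≥ 8 gives C(3,2) = 3; x_2 ≥ 4 gives C(7,2) = 21; x_3 ≥ 4 gives C(7,2) = 21. Together 45.
Add back pairs where two caps are both exceeded: 0 + 0 + 3 = 3.
By inclusion–exclusion the count is 55 − 45 + 3 = 13.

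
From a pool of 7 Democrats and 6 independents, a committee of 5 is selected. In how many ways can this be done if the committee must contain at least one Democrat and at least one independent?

1260

Unrestricted: C(13,5) = 1287 ways to pick any 5 of the 13.
Subtract selections that omit an entire group: no Democrats → C(6,5) = 6; no independents → C(7,5) = 21.
Both groups omitted at once is impossible, so 1287 − 27 = 1260.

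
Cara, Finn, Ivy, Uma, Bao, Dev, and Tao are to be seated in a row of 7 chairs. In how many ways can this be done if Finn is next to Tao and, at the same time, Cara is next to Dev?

Treat {Finn,Tao} as one block (2 orders) and {Cara,Dev} as another (2 orders).
That leaves 5 units to arrange: 2 × 2 × 5! = 4 × 120 = 480.

480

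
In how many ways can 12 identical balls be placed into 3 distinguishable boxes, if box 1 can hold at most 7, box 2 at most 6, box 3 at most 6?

By stars and bars, unrestricted non-negative solutions to x_1+…+x_3 = 12 number C(12+2,2) = 91.
Subtract solutions that violate a single cap (substitute x_i' = x_i − (cap_i+1)): x_1 ≥ 8 gives C(6,2) = 15; x_2 ≥ 7 gives C(7,2) = 21; x_3 ≥ 7 gives C(7,2) = 21. Together 57.
No two caps can be exceeded simultaneously, so the pair terms are all 0.
By inclusion–exclusion the count is 91 − 57 + 0 = 34.

34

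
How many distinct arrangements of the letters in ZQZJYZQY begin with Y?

Fix Y in the first position and arrange the remaining 7 letters.
Those 7 letters have Q appearing twice and Z appearing 3 times, giving (7)!/(3!·2!) = 420.

420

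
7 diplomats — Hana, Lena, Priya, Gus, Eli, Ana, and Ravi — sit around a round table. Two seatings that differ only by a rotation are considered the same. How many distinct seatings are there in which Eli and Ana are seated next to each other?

Treat {Eli, Ana} as one unit (2 internal orders) and seat the resulting 6 units around the table: (5)! circular arrangements.
So 2 × (5)! = 2 × 120 = 240.

240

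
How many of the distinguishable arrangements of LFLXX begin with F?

6

Fix F in the first position and arrange the remaining 4 letters.
Those 4 letters have L appearing twice and X appearing twice, giving (4)!/(2!·2!) = 6.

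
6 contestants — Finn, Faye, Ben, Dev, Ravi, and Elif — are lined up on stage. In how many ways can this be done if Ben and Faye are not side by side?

There are 6! = 720 arrangements in all. If Ben and Faye are adjacent, merging them into one block gives 2·(5)! = 240 arrangements.
Complementary counting: 720 − 240 = 480.

480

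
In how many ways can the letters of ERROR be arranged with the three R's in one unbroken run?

Treat the 3 copies of R as a single block. The multiset to arrange is then {RRR, E, O}, 3 items in all.
All 3 items are distinct, so there are (3)! = 6 arrangements.

6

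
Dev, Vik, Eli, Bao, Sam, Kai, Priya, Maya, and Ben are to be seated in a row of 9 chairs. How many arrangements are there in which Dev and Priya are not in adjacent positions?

Of the 9! = 362880 arrangements, those with Dev and Priya adjacent number 2 × 8! = 80640 (treat the pair as a block with 2 internal orders).
So 362880 − 80640 = 282240 arrangements keep them apart.

282240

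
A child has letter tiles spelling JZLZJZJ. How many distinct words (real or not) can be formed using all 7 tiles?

JZLZJZJ has 7 letters with J appearing 3 times and Z appearing 3 times.
Dividing 7! = 5040 by 3!·3! = 36 for the repeated letters gives 140.

140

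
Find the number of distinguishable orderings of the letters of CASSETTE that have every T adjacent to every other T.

Treat the 2 copies of T as a single block. The multiset to arrange is then {TT, A, C, E, E, S, S}, 7 items in all.
That gives (7)!/(2!·2!) = 1260 arrangements.

1260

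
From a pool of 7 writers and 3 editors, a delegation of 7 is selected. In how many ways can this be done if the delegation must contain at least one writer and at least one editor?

119

With no constraint there are C(10,7) = 120 possible selections.
Selections missing a whole group: no writers → C(3,7) = 0; no editors → C(7,7) = 1.
Both groups omitted at once is impossible, so 120 − 1 = 119.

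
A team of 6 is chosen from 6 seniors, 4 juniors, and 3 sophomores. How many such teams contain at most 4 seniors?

1673

Split by how many seniors are chosen (0 through 4).
Sum: C(6,0)·C(7,6) + C(6,1)·C(7,5) + C(6,2)·C(7,4) + C(6,3)·C(7,3) + C(6,4)·C(7,2) = 7 + 126 + 525 + 700 + 315 = 1673.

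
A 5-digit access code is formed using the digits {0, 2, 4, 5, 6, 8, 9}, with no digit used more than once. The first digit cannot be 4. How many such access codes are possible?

2160

The first digit has 7−1 = 6 choices (anything except 4).
The remaining 4 digits are filled from the other 6 symbols without repetition: 6 × 5 × 4 × 3 = 360.
Total: 6 × 360 = 2160.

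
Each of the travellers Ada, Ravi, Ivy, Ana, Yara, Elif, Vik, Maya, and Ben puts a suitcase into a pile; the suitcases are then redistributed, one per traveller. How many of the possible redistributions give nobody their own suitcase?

Count assignments avoiding every fixed point. For any j of the 9 travellers fixed to their own suitcase, the other 9−j can be arranged in (9−j)! ways.
By inclusion–exclusion this is Σ_{j=0}^{9} (−1)^j C(9,j)·(9−j)!.
Computing: 362880 − 362880 + 181440 − 60480 + 15120 − 3024 + 504 − 72 + 9 − 1 = 133496.

133496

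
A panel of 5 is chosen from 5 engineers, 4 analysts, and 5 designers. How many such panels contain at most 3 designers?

1956

Split by how many designers are chosen (0 through 3).
Sum: C(5,0)·C(9,5) + C(5,1)·C(9,4) + C(5,2)·C(9,3) + C(5,3)·C(9,2) = 126 + 630 + 840 + 360 = 1956.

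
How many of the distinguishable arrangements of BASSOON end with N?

Fix N in the last position and arrange the remaining 6 letters.
Those 6 letters have O appearing twice and S appearing twice, giving (6)!/(2!·2!) = 180.

180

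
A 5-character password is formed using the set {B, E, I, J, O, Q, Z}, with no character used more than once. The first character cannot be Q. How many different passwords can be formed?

2160

The first character has 7−1 = 6 choices (anything except Q).
The remaining 4 characters are filled from the other 6 symbols without repetition: 6 × 5 × 4 × 3 = 360.
Total: 6 × 360 = 2160.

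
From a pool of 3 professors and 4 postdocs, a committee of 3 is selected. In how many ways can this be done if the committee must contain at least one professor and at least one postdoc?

30

Total 3-person selections from all 7: C(7,3) = 35.
Subtract selections that omit an entire group: no professors → C(4,3) = 4; no postdocs → C(3,3) = 1.
Both groups omitted at once is impossible, so 35 − 5 = 30.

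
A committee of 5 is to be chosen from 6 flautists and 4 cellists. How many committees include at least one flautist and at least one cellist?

246

Total 5-person selections from all 10: C(10,5) = 252.
Subtract selections that omit an entire group: no flautists → C(4,5) = 0; no cellists → C(6,5) = 6.
Both groups omitted at once is impossible, so 252 − 6 = 246.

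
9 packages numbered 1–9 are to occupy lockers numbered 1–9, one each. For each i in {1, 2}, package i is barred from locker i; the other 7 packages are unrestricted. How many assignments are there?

Let Aᵢ (for i ∈ {1, 2}) be the placements that put package i in its forbidden locker. Any j of these fix j positions, leaving (9−j)! ways to fill the rest, and there are C(2,j) ways to pick which j.
By inclusion–exclusion, the number of valid placements is Σ_{j=0}^{2} (−1)^j C(2,j)·(9−j)!.
Computing: 362880 − 80640 + 5040 = 287280.

287280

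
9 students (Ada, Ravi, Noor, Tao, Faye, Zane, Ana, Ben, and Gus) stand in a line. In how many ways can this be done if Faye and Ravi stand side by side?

Glue Faye and Ravi into one block (2 internal orders), leaving 8 units to arrange in a row.
So the count is 2·(8)! = 80640.

80640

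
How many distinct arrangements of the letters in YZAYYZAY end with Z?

105

Fix Z in the last position and arrange the remaining 7 letters.
Those 7 letters have A appearing twice and Y appearing 4 times, giving (7)!/(4!·2!) = 105.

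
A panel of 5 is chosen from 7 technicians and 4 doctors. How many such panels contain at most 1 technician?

7

Split by how many technicians are chosen (0 through 1).
Sum: C(7,0)·C(4,5) + C(7,1)·C(4,4) = 0 + 7 = 7.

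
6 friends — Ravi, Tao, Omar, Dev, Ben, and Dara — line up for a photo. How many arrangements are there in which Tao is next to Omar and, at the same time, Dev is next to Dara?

Treat {Tao,Omar} as one block (2 orders) and {Dev,Dara} as another (2 orders).
That leaves 4 units to arrange: 2 × 2 × 4! = 4 × 24 = 96.

96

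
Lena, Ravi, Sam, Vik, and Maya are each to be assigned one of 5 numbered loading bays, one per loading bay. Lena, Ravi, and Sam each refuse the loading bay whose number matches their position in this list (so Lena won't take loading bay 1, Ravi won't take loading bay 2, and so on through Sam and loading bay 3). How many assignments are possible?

64

Let Aᵢ (for i ∈ {1, 2, 3}) be the placements that put person i in their forbidden loading bay. Any j of these fix j positions, leaving (5−j)! ways to fill the rest, and there are C(3,j) ways to pick which j.
By inclusion–exclusion, the number of valid placements is Σ_{j=0}^{3} (−1)^j C(3,j)·(5−j)!.
Computing: 120 − 72 + 18 − 2 = 64.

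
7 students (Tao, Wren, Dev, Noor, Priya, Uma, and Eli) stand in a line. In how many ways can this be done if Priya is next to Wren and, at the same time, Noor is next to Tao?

Treat {Priya,Wren} as one block (2 orders) and {Noor,Tao} as another (2 orders).
That leaves 5 units to arrange: 2 × 2 × 5! = 4 × 120 = 480.

480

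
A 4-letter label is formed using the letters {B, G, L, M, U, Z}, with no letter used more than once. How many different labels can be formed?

With no repetition, fill the 4 letters in order: 6 choices, then 5, down to 3.
6 × 5 × 4 × 3 = 360.

360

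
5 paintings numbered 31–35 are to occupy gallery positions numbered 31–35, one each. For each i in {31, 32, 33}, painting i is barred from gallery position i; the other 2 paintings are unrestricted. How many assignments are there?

Let Aᵢ (for i ∈ {31, 32, 33}) be the placements that put painting i in its forbidden gallery position. Any j of these fix j positions, leaving (5−j)! ways to fill the rest, and there are C(3,j) ways to pick which j.
By inclusion–exclusion, the number of valid placements is Σ_{j=0}^{3} (−1)^j C(3,j)·(5−j)!.
Computing: 120 − 72 + 18 − 2 = 64.

64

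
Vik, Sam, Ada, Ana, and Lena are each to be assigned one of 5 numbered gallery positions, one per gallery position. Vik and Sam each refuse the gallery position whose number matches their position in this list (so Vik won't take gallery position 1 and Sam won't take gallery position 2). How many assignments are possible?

Let Aᵢ (for i ∈ {1, 2}) be the placements that put person i in their forbidden gallery position. Any j of these fix j positions, leaving (5−j)! ways to fill the rest, and there are C(2,j) ways to pick which j.
By inclusion–exclusion, the number of valid placements is Σ_{j=0}^{2} (−1)^j C(2,j)·(5−j)!.
Computing: 120 − 48 + 6 = 78.

78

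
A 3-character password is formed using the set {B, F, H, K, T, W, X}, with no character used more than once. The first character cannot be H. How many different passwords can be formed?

180

The first character has 7−1 = 6 choices (anything except H).
The remaining 2 characters are filled from the other 6 symbols without repetition: 6 × 5 = 30.
Total: 6 × 30 = 180.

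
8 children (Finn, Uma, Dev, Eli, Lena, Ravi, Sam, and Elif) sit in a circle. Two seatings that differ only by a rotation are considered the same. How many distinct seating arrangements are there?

Around a circle, 8 distinct people have 8!/8 = (7)! = 5040 rotationally distinct seatings.

5040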